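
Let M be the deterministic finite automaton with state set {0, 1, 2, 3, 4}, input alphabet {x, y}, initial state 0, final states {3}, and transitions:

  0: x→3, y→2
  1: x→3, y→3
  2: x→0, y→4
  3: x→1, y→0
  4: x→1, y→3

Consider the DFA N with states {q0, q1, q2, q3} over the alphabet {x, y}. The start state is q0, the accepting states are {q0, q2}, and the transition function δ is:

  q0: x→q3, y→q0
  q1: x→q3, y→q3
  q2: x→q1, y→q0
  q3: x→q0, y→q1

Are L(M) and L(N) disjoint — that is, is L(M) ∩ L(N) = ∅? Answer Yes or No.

The string xxy is accepted by both M and N.
Hence L(M) ∩ L(N) ≠ ∅.

No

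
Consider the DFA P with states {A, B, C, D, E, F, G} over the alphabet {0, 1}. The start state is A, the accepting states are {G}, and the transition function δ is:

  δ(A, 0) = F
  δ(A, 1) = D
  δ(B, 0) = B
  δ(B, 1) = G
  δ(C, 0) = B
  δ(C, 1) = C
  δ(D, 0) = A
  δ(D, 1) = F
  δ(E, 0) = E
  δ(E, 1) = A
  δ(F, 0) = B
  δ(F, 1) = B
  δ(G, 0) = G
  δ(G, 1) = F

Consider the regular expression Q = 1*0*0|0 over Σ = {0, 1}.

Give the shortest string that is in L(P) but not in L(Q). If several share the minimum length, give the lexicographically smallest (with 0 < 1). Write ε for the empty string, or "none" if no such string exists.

The string 001 is accepted by P but not by Q.
No shorter string lies in the difference, and 001 is the lexicographically first length-3 string in L(P) \ L(Q).

001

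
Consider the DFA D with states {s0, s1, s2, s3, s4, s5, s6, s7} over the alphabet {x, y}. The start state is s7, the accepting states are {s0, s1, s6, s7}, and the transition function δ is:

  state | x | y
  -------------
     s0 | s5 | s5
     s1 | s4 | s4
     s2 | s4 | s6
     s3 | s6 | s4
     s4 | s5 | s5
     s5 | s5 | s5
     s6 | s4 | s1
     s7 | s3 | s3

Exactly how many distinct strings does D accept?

5

The useful subgraph on states {s1, s3, s6, s7} is acyclic, so L(D) is finite; the longest accepting path visits 4 useful states, giving maximum string length 3.
Counting accepting paths from s7 by length: 1 of length 0, 2 of length 2, 2 of length 3. Total 5.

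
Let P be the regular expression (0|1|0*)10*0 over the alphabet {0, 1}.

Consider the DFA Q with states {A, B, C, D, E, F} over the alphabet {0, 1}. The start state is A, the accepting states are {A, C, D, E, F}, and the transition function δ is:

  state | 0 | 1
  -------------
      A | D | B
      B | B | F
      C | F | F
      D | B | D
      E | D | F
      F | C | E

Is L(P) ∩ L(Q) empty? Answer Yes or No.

No

The string 110 is accepted by both P and Q.
Hence L(P) ∩ L(Q) ≠ ∅.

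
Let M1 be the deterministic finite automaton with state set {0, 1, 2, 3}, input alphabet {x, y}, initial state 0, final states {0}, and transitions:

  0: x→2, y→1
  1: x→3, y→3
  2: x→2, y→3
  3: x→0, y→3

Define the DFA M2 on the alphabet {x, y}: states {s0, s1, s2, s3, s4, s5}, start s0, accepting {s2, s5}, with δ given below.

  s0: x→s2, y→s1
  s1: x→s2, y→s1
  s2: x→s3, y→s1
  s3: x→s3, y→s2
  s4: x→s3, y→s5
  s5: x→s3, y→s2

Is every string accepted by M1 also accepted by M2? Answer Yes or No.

No

The empty string ε is in L(M1) but not in L(M2).
So L(M1) ⊄ L(M2).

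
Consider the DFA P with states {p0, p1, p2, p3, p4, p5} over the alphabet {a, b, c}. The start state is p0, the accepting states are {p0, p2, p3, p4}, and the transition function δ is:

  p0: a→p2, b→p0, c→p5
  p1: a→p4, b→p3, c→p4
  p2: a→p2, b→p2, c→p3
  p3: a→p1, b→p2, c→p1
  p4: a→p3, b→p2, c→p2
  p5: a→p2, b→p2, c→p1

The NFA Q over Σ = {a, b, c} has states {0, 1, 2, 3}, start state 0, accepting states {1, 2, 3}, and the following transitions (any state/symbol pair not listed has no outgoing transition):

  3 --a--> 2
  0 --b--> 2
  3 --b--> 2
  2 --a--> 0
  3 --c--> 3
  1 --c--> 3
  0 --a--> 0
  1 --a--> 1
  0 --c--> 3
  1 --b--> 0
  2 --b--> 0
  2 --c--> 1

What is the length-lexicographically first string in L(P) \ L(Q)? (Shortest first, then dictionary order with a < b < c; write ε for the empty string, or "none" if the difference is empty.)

The empty string ε is accepted by P but not by Q.
Since ε is the unique shortest string, it is the required witness.

ε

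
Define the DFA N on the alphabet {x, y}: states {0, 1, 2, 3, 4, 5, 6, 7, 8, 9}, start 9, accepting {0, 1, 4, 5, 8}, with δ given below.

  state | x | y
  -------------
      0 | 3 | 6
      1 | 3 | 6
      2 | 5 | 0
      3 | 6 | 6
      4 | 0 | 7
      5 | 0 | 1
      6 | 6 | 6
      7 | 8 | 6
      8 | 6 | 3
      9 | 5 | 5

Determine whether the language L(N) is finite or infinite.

The useful states (reachable from 9 and able to reach an accepting state) are {0, 1, 5, 9}.
Restricted to these states the transition graph has no cycle, so every accepting path has bounded length and L is finite.

finite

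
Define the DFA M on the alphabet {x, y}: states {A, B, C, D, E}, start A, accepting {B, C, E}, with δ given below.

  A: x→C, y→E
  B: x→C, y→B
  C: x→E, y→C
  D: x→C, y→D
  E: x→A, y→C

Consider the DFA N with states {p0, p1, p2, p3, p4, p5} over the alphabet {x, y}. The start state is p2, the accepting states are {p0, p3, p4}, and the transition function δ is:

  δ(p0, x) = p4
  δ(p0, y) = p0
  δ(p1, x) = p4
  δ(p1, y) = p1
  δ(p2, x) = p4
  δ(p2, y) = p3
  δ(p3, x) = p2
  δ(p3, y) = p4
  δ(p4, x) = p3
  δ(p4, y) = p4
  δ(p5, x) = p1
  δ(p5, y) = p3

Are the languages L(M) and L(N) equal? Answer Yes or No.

Exploring the product automaton M × N from the start pair (A, p2), following both machines on each input symbol, reaches 3 state pairs: (A, p2), (C, p4), (E, p3).
M accepts in {B, C, E} and N accepts in {p0, p3, p4}. In every reachable pair the two components are either both accepting — (C, p4), (E, p3) — or both non-accepting, so no string is accepted by exactly one of the machines: L(M) \ L(N) and L(N) \ L(M) are both empty.
Hence every string is accepted by M iff it is accepted by N, and the two languages coincide.

Yes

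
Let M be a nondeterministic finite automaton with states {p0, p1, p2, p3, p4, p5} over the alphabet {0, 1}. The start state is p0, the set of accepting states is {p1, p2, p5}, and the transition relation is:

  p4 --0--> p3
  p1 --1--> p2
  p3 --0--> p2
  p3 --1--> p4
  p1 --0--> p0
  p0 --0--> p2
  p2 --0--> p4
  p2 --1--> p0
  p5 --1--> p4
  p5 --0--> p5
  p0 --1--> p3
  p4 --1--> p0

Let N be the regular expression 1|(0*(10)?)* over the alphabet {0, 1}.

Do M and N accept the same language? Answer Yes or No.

No

The string 0110 is accepted by M but rejected by N.
So L(M) ≠ L(N).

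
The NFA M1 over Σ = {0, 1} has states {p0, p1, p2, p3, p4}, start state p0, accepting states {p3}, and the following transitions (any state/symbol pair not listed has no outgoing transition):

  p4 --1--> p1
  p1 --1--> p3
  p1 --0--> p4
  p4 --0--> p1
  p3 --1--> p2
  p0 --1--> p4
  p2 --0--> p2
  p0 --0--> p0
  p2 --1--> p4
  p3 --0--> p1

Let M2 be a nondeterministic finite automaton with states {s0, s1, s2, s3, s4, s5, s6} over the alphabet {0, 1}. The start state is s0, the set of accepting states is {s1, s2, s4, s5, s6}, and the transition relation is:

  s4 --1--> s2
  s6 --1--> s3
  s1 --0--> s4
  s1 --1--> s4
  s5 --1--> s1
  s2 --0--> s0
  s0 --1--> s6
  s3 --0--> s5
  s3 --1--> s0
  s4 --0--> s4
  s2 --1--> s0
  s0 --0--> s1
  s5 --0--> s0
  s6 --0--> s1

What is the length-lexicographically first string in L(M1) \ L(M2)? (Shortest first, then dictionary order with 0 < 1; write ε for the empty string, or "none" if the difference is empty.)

111

The string 111 is accepted by M1 but not by M2.
No shorter string lies in the difference, and 111 is the lexicographically first length-3 string in L(M1) \ L(M2).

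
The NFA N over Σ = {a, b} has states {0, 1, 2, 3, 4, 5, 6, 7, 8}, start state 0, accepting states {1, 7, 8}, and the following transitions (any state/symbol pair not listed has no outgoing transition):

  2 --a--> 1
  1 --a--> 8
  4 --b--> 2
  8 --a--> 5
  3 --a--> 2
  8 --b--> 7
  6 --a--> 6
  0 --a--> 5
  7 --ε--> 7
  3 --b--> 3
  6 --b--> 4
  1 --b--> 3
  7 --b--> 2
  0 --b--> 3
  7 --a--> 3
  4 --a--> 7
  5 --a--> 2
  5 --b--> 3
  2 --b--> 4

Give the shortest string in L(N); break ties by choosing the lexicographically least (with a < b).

aaa

A breadth-first search from 0 reaches an accepting state first via the path 0 → 5 → 2 → 1 on input aaa.
No string of length < 3 is accepted (BFS exhausts all shorter strings without reaching an accepting state), and aaa is the lexicographically least accepting string of length 3.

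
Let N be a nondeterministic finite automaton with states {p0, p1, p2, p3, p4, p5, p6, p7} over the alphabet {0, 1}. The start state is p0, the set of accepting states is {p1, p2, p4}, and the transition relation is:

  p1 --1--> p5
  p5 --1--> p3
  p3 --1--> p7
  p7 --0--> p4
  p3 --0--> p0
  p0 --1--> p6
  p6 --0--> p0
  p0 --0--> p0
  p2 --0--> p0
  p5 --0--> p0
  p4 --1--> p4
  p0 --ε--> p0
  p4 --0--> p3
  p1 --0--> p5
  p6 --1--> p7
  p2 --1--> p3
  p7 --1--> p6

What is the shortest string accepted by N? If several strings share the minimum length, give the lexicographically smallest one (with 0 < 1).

A breadth-first search from p0 reaches an accepting state first via the path p0 → p6 → p7 → p4 on input 110.
No string of length < 3 is accepted (BFS exhausts all shorter strings without reaching an accepting state), and 110 is the lexicographically least accepting string of length 3.

110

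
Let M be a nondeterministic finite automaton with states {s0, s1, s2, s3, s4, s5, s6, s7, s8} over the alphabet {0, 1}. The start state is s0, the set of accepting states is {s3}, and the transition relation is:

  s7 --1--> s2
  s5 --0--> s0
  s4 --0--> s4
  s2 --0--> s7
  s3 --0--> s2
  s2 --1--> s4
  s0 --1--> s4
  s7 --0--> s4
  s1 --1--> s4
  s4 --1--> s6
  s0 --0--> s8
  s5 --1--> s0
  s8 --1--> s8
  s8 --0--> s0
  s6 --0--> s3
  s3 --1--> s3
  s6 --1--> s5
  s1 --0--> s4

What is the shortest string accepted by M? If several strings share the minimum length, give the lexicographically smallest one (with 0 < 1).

110

A breadth-first search from s0 reaches an accepting state first via the path s0 → s4 → s6 → s3 on input 110.
No string of length < 3 is accepted (BFS exhausts all shorter strings without reaching an accepting state), and 110 is the lexicographically least accepting string of length 3.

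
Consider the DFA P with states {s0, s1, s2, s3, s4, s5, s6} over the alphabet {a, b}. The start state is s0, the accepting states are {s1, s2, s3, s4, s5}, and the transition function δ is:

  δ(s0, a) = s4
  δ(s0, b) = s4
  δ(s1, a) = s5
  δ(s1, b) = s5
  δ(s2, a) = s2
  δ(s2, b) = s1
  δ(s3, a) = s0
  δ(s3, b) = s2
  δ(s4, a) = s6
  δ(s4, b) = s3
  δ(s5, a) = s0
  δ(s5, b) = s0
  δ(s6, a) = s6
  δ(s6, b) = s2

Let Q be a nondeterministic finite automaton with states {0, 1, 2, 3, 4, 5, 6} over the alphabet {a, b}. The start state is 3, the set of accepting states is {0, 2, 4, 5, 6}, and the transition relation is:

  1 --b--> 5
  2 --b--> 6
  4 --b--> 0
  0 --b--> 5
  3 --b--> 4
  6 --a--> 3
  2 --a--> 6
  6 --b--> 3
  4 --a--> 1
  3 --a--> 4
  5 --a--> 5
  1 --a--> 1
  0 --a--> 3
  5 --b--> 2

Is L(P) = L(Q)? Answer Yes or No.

Exploring the product automaton P × Q from the start pair (s0, 3), following both machines on each input symbol, reaches 7 state pairs: (s0, 3), (s4, 4), (s6, 1), (s3, 0), (s2, 5), (s1, 2), (s5, 6).
P accepts in {s1, s2, s3, s4, s5} and Q accepts in {0, 2, 4, 5, 6}. In every reachable pair the two components are either both accepting — (s4, 4), (s3, 0), (s2, 5), (s1, 2), (s5, 6) — or both non-accepting, so no string is accepted by exactly one of the machines: L(P) \ L(Q) and L(Q) \ L(P) are both empty.
Hence every string is accepted by P iff it is accepted by Q, and the two languages coincide.

Yes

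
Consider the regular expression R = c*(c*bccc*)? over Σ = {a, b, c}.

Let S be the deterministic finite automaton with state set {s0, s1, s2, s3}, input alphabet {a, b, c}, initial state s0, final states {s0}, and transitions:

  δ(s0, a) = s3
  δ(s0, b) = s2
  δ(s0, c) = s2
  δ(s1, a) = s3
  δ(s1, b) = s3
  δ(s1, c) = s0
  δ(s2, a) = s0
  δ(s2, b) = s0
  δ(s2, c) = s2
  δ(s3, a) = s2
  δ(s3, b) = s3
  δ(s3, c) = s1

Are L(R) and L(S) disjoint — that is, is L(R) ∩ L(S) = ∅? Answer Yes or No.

No

The empty string ε is accepted by both R and S.
Hence L(R) ∩ L(S) ≠ ∅.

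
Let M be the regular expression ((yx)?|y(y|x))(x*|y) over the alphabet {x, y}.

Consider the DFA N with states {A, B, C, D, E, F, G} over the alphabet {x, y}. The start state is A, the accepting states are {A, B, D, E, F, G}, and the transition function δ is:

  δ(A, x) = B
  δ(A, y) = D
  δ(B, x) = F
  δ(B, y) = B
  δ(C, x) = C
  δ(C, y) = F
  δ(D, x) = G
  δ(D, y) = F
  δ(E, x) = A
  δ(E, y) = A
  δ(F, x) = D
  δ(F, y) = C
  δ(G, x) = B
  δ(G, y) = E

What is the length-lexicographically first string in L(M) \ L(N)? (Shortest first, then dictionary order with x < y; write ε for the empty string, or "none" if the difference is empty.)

yyy

The string yyy is accepted by M but not by N.
No shorter string lies in the difference, and yyy is the lexicographically first length-3 string in L(M) \ L(N).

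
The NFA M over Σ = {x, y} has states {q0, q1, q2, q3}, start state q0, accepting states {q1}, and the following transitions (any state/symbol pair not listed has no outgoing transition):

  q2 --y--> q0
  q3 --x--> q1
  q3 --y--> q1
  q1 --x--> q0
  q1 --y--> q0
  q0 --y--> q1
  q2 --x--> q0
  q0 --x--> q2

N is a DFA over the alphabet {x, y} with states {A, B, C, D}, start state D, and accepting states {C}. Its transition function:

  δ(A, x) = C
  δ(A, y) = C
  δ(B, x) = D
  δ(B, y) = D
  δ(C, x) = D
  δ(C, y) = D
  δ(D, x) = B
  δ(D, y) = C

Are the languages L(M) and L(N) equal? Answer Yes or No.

Yes

Exploring the product automaton M × N from the start pair (q0, D), following both machines on each input symbol, reaches 3 state pairs: (q0, D), (q2, B), (q1, C).
M accepts in {q1} and N accepts in {C}. In every reachable pair the two components are either both accepting — (q1, C) — or both non-accepting, so no string is accepted by exactly one of the machines: L(M) \ L(N) and L(N) \ L(M) are both empty.
Hence every string is accepted by M iff it is accepted by N, and the two languages coincide.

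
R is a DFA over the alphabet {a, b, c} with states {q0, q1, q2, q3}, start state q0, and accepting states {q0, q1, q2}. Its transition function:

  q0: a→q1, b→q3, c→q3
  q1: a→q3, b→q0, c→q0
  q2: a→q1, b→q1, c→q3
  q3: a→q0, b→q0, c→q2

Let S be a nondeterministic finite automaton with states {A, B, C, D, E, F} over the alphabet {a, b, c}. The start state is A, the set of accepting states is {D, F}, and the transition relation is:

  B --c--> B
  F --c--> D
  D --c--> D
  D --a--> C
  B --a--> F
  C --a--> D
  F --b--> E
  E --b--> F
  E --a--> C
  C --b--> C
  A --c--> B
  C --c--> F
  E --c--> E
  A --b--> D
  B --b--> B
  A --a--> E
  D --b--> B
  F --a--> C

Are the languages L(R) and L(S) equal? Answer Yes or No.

The empty string ε is accepted by R but rejected by S.
So L(R) ≠ L(S).

No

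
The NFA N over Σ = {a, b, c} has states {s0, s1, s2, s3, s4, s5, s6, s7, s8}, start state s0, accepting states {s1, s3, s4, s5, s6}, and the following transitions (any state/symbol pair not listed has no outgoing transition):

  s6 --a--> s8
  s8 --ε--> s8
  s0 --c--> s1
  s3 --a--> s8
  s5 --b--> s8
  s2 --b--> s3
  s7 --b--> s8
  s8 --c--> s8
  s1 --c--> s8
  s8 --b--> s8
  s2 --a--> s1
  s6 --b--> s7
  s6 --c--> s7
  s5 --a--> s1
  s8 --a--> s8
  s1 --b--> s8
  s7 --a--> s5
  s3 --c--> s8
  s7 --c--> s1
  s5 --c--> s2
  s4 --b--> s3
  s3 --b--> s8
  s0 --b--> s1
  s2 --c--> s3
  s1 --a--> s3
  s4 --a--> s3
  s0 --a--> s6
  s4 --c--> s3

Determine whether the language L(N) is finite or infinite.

The useful states (reachable from s0 and able to reach an accepting state) are {s0, s1, s2, s3, s5, s6, s7}.
Restricted to these states the transition graph has no cycle, so every accepting path has bounded length and L is finite.

finite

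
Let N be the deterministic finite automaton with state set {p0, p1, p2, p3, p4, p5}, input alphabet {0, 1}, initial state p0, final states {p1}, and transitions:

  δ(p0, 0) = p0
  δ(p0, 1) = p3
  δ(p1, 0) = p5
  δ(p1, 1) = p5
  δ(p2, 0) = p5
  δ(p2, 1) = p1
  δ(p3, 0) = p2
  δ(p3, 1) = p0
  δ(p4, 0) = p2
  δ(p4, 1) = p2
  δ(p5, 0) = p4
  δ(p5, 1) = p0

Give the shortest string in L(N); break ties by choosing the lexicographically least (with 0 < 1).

A breadth-first search from p0 reaches an accepting state first via the path p0 → p3 → p2 → p1 on input 101.
No string of length < 3 is accepted (BFS exhausts all shorter strings without reaching an accepting state), and 101 is the lexicographically least accepting string of length 3.

101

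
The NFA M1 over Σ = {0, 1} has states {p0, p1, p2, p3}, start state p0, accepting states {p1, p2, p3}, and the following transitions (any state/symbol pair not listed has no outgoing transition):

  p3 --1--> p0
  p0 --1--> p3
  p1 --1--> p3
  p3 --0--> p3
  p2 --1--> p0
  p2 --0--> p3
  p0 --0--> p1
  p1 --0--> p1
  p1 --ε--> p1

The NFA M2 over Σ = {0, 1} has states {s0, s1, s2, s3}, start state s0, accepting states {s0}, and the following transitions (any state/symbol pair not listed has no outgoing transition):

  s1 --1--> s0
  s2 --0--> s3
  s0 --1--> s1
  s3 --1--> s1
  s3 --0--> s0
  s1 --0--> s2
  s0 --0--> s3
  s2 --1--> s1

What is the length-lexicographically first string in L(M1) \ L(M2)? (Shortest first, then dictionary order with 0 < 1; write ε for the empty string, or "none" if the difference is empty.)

The string 0 is accepted by M1 but not by M2.
No shorter string lies in the difference, and 0 is the lexicographically first length-1 string in L(M1) \ L(M2).

0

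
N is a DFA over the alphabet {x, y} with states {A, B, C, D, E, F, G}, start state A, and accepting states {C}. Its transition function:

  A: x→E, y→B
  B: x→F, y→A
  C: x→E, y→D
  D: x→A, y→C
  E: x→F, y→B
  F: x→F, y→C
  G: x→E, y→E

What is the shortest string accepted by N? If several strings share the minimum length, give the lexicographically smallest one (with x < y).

xxy

A breadth-first search from A reaches an accepting state first via the path A → E → F → C on input xxy.
No string of length < 3 is accepted (BFS exhausts all shorter strings without reaching an accepting state), and xxy is the lexicographically least accepting string of length 3.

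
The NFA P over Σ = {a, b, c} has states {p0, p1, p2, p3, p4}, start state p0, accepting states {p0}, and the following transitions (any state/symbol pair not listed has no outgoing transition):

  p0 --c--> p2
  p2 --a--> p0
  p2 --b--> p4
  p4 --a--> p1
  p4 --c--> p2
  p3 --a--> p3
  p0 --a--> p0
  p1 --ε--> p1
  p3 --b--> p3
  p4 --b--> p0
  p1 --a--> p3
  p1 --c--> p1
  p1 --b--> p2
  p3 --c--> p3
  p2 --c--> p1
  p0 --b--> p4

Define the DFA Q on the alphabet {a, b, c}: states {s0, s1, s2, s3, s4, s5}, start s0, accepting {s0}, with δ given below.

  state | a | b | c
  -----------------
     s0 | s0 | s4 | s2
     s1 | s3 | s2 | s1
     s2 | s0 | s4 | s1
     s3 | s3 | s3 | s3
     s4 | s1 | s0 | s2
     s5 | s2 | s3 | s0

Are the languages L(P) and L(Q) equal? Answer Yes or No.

Exploring the product automaton P × Q from the start pair (p0, s0), following both machines on each input symbol, reaches 5 state pairs: (p0, s0), (p4, s4), (p2, s2), (p1, s1), (p3, s3).
P accepts in {p0} and Q accepts in {s0}. In every reachable pair the two components are either both accepting — (p0, s0) — or both non-accepting, so no string is accepted by exactly one of the machines: L(P) \ L(Q) and L(Q) \ L(P) are both empty.
Hence every string is accepted by P iff it is accepted by Q, and the two languages coincide.

Yes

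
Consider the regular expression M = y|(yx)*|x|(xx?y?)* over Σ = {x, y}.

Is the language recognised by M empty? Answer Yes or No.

The empty string ε matches the expression, so it belongs to L(M).
Since L(M) contains at least one string, it is not empty.

No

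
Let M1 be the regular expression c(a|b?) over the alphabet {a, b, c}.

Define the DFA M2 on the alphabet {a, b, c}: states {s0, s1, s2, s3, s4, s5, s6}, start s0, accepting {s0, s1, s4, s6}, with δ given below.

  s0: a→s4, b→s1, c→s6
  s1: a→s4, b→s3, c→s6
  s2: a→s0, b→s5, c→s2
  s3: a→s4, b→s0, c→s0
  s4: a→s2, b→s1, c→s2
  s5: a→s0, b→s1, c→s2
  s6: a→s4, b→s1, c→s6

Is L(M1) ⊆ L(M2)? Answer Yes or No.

Converting the expression M1 to a DFA (subset construction, then merging equivalent states) gives the minimal DFA with states {r0, r1, r2, r3}, start state r0, accepting states {r2, r3} and transitions r0: a→r1, b→r1, c→r2; r1: a→r1, b→r1, c→r1; r2: a→r3, b→r3, c→r1; r3: a→r1, b→r1, c→r1.
Exploring the product automaton M1 × M2 from the start pair (r0, s0), following both machines on each input symbol, reaches 11 state pairs: (r0, s0), (r1, s4), (r1, s1), (r2, s6), (r1, s2), (r1, s3), (r1, s6), (r3, s4), (r3, s1), (r1, s0), (r1, s5).
M1 accepts in {r2, r3} and M2 accepts in {s0, s1, s4, s6}. The reachable pairs whose M1-component is accepting are (r2, s6), (r3, s4), (r3, s1); in each of them the M2-component is accepting too, so the product for L(M1) \ L(M2) (M1-component accepting, M2-component rejecting) has no reachable accepting pair and the difference is empty.
Hence every string in L(M1) is also in L(M2).

Yes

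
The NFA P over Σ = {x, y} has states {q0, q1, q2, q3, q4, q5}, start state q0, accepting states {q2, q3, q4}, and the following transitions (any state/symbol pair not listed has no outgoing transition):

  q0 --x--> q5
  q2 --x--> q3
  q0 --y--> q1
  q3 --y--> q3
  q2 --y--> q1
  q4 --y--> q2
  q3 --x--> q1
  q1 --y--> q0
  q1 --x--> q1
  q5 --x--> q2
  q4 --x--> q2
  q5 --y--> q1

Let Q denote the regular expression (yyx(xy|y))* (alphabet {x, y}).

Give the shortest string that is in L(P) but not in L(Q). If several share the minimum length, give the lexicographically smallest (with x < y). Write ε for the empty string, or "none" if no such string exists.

xx

The string xx is accepted by P but not by Q.
No shorter string lies in the difference, and xx is the lexicographically first length-2 string in L(P) \ L(Q).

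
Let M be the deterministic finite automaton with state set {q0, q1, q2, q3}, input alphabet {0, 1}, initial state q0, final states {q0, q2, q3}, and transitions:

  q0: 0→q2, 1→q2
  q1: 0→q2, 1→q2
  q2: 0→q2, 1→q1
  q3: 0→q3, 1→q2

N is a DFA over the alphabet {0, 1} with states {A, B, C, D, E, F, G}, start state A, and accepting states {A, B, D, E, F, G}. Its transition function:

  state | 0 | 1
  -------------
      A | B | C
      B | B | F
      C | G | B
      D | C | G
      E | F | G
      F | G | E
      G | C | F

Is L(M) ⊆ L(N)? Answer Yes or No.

No

The string 1 is in L(M) but not in L(N).
So L(M) ⊄ L(N).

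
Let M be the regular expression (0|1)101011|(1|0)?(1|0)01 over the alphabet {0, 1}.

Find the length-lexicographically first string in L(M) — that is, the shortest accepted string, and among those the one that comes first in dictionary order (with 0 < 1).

By inspection of the expression, no string of length less than 3 matches, and 001 is the lexicographically first match of length 3.

001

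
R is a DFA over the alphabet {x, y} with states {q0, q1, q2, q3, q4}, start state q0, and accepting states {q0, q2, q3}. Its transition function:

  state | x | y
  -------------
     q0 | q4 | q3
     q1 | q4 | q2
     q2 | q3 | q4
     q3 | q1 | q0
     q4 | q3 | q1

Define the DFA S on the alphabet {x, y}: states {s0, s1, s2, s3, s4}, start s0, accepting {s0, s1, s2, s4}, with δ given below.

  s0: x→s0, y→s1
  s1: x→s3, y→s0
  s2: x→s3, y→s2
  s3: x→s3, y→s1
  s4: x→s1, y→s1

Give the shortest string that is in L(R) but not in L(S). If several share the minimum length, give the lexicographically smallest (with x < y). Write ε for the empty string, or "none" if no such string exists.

xyxx

The string xyxx is accepted by R but not by S.
No shorter string lies in the difference, and xyxx is the lexicographically first length-4 string in L(R) \ L(S).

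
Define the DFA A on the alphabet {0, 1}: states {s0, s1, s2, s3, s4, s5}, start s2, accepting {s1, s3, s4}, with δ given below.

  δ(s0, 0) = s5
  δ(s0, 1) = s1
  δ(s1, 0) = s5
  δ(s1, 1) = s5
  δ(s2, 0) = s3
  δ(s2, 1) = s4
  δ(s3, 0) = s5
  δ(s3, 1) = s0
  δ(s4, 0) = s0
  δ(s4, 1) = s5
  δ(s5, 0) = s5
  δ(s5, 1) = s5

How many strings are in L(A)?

4

The useful subgraph on states {s0, s1, s2, s3, s4} is acyclic, so L(A) is finite; the longest accepting path visits 4 useful states, giving maximum string length 3.
Counting accepting paths from s2 by length: 2 of length 1, 2 of length 3. Total 4.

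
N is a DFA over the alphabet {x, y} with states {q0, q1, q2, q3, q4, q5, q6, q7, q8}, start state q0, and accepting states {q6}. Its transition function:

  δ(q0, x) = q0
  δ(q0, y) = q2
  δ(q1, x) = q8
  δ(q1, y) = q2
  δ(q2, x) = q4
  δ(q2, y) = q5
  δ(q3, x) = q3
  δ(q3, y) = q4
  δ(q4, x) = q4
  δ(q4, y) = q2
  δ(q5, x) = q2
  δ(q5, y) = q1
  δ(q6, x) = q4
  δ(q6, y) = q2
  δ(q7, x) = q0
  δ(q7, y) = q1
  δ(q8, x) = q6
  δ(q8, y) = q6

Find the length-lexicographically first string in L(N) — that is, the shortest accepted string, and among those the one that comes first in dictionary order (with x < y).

yyyxx

A breadth-first search from q0 reaches an accepting state first via the path q0 → q2 → q5 → q1 → q8 → q6 on input yyyxx.
No string of length < 5 is accepted (BFS exhausts all shorter strings without reaching an accepting state), and yyyxx is the lexicographically least accepting string of length 5.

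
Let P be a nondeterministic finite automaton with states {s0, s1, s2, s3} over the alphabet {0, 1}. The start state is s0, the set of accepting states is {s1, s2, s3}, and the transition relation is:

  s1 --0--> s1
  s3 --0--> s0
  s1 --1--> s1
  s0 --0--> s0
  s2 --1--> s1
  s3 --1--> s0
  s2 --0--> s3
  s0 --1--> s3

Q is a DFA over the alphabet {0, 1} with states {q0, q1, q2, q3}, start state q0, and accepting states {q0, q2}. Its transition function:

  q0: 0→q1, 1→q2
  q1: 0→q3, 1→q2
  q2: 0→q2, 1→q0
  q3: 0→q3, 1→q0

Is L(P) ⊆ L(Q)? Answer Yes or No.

Exploring the product automaton P × Q from the start pair (s0, q0), following both machines on each input symbol, reaches 6 state pairs: (s0, q0), (s0, q1), (s3, q2), (s0, q3), (s0, q2), (s3, q0).
P accepts in {s1, s2, s3} and Q accepts in {q0, q2}. The reachable pairs whose P-component is accepting are (s3, q2), (s3, q0); in each of them the Q-component is accepting too, so the product for L(P) \ L(Q) (P-component accepting, Q-component rejecting) has no reachable accepting pair and the difference is empty.
Hence every string in L(P) is also in L(Q).

Yes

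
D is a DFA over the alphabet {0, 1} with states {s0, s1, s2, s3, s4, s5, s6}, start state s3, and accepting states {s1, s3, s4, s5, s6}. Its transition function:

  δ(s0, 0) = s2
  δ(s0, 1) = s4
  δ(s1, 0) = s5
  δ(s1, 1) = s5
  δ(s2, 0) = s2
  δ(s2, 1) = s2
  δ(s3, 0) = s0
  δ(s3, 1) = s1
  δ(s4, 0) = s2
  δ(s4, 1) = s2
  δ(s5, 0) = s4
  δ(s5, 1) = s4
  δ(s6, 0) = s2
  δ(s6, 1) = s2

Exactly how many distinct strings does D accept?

The useful subgraph on states {s0, s1, s3, s4, s5} is acyclic, so L(D) is finite; the longest accepting path visits 4 useful states, giving maximum string length 3.
Counting accepting paths from s3 by length: 1 of length 0, 1 of length 1, 3 of length 2, 4 of length 3. Total 9.

9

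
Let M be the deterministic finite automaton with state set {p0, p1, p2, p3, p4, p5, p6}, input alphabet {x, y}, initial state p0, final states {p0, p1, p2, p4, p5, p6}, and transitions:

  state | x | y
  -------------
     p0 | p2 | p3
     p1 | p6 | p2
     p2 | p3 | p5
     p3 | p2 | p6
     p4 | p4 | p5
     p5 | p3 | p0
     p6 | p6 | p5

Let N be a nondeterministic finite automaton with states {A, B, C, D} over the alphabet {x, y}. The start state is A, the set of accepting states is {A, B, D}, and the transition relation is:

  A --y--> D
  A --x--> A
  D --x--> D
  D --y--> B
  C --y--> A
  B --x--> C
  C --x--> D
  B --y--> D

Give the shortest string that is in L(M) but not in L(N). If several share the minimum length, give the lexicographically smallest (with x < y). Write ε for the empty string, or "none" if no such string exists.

yyx

The string yyx is accepted by M but not by N.
No shorter string lies in the difference, and yyx is the lexicographically first length-3 string in L(M) \ L(N).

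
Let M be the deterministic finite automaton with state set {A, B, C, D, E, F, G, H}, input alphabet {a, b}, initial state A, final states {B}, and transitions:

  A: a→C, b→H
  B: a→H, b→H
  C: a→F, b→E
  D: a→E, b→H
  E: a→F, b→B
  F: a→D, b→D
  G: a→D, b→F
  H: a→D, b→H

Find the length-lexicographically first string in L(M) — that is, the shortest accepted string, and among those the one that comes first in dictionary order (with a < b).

A breadth-first search from A reaches an accepting state first via the path A → C → E → B on input abb.
No string of length < 3 is accepted (BFS exhausts all shorter strings without reaching an accepting state), and abb is the lexicographically least accepting string of length 3.

abb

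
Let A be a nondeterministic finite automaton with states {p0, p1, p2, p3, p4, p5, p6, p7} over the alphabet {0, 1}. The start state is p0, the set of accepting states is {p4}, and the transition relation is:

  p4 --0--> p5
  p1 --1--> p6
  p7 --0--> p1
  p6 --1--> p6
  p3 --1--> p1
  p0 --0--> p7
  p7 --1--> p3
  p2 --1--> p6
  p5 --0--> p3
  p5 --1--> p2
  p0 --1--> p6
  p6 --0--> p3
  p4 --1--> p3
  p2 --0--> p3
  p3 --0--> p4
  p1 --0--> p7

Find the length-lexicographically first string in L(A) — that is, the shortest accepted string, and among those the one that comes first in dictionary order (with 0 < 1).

010

A breadth-first search from p0 reaches an accepting state first via the path p0 → p7 → p3 → p4 on input 010.
No string of length < 3 is accepted (BFS exhausts all shorter strings without reaching an accepting state), and 010 is the lexicographically least accepting string of length 3.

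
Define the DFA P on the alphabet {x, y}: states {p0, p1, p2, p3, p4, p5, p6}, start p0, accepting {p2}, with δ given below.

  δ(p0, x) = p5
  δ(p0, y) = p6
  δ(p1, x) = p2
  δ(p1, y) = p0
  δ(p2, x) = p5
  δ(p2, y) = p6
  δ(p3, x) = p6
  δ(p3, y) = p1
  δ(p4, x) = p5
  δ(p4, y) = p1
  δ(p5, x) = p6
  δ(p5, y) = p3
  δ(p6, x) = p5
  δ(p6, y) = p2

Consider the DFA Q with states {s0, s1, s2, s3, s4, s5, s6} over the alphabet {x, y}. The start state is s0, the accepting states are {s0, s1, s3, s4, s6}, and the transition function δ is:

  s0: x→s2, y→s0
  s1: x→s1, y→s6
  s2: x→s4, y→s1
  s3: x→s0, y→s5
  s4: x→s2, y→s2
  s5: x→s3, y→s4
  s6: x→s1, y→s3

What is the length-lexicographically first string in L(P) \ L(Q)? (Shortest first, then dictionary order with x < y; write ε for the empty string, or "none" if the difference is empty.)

The string xxy is accepted by P but not by Q.
No shorter string lies in the difference, and xxy is the lexicographically first length-3 string in L(P) \ L(Q).

xxy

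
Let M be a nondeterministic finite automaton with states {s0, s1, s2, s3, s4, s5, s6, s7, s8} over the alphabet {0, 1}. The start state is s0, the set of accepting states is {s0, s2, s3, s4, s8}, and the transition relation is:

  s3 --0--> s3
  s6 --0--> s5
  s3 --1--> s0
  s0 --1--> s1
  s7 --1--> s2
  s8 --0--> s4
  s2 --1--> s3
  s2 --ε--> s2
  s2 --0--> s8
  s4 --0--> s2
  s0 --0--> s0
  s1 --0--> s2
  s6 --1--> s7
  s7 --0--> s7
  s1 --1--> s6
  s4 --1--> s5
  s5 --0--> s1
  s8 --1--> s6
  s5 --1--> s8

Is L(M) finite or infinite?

infinite

State s0 is reachable from the start and can reach an accepting state, and it lies on the cycle s0 → s0.
Traversing that cycle any number of times yields accepted strings of unbounded length, so the language is infinite.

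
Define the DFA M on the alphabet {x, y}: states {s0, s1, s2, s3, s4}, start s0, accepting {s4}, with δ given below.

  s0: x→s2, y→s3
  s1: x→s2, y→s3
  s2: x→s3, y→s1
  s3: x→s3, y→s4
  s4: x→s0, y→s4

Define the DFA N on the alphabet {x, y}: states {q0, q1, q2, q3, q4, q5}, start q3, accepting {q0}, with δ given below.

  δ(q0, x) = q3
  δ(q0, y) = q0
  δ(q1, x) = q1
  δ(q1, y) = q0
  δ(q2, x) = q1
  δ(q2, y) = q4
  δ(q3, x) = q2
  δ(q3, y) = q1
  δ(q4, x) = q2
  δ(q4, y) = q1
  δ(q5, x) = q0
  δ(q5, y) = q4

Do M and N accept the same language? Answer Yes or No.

Exploring the product automaton M × N from the start pair (s0, q3), following both machines on each input symbol, reaches 5 state pairs: (s0, q3), (s2, q2), (s3, q1), (s1, q4), (s4, q0).
M accepts in {s4} and N accepts in {q0}. In every reachable pair the two components are either both accepting — (s4, q0) — or both non-accepting, so no string is accepted by exactly one of the machines: L(M) \ L(N) and L(N) \ L(M) are both empty.
Hence every string is accepted by M iff it is accepted by N, and the two languages coincide.

Yes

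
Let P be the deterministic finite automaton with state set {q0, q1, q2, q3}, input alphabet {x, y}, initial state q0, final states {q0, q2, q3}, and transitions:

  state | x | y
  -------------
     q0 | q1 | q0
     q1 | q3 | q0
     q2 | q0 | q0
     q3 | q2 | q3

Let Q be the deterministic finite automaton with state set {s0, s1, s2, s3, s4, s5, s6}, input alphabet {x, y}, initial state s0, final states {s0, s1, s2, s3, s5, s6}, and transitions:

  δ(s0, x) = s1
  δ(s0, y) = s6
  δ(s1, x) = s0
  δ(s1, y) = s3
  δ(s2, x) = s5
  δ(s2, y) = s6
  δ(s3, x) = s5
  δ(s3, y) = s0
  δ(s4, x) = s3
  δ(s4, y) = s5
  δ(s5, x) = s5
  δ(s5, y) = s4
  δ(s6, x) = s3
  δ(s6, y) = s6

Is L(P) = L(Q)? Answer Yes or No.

The string xyxy is accepted by P but rejected by Q.
So L(P) ≠ L(Q).

No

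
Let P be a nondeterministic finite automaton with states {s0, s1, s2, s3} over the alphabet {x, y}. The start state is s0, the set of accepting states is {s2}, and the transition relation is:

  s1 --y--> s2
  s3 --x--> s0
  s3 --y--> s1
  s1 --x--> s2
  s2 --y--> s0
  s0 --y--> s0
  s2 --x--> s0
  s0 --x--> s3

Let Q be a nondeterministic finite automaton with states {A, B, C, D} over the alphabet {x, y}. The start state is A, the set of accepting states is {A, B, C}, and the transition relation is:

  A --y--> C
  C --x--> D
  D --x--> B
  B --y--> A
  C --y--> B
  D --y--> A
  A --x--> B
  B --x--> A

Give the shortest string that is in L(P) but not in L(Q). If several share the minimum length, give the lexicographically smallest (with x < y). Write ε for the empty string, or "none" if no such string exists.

yyxyx

The string yyxyx is accepted by P but not by Q.
No shorter string lies in the difference, and yyxyx is the lexicographically first length-5 string in L(P) \ L(Q).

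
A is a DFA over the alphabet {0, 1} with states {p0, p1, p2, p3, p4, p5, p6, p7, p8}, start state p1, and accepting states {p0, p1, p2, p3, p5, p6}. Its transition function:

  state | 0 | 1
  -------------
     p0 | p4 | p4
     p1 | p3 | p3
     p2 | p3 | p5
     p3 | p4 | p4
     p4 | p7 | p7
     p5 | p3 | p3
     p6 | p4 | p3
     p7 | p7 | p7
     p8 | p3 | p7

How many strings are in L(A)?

The useful subgraph on states {p1, p3} is acyclic, so L(A) is finite; the longest accepting path visits 2 useful states, giving maximum string length 1.
Counting accepting paths from p1 by length: 1 of length 0, 2 of length 1. Total 3.

3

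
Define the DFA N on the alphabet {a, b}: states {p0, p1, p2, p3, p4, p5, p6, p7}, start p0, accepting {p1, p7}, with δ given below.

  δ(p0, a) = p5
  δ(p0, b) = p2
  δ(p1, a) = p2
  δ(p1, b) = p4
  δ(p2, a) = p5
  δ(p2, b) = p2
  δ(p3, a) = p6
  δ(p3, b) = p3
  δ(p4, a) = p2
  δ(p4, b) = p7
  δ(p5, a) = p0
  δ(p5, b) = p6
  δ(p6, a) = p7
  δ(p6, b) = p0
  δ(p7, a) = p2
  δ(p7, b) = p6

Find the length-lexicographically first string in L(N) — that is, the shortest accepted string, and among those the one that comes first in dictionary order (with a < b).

A breadth-first search from p0 reaches an accepting state first via the path p0 → p5 → p6 → p7 on input aba.
No string of length < 3 is accepted (BFS exhausts all shorter strings without reaching an accepting state), and aba is the lexicographically least accepting string of length 3.

aba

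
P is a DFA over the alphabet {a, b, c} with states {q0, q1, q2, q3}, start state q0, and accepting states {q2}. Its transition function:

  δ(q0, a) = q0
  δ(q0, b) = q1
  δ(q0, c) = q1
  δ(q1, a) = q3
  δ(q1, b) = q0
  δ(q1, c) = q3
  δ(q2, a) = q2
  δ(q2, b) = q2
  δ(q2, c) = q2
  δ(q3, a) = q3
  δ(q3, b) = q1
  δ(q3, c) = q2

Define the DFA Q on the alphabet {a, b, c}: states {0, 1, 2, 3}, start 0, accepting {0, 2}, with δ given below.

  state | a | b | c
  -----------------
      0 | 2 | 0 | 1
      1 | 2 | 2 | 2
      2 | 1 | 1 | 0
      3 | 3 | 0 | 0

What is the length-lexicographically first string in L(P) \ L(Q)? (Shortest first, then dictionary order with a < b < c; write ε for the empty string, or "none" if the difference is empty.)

The string bacc is accepted by P but not by Q.
No shorter string lies in the difference, and bacc is the lexicographically first length-4 string in L(P) \ L(Q).

bacc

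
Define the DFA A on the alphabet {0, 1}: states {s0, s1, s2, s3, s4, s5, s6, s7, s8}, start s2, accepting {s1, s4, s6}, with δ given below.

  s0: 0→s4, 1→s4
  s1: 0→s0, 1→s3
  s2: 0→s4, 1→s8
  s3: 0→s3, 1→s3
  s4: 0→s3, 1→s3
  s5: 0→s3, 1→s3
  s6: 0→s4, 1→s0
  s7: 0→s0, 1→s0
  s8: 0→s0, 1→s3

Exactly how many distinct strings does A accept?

3

The useful subgraph on states {s0, s2, s4, s8} is acyclic, so L(A) is finite; the longest accepting path visits 4 useful states, giving maximum string length 3.
Counting accepting paths from s2 by length: 1 of length 1, 2 of length 3. Total 3.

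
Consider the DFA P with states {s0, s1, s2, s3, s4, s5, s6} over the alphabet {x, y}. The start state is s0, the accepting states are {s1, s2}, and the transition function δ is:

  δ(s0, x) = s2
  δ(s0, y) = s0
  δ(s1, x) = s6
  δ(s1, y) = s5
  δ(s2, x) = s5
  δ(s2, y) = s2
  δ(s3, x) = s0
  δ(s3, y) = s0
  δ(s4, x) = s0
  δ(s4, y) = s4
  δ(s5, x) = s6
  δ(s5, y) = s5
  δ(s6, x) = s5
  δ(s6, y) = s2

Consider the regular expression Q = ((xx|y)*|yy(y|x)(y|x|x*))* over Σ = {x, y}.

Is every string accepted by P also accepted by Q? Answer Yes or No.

The string x is in L(P) but not in L(Q).
So L(P) ⊄ L(Q).

No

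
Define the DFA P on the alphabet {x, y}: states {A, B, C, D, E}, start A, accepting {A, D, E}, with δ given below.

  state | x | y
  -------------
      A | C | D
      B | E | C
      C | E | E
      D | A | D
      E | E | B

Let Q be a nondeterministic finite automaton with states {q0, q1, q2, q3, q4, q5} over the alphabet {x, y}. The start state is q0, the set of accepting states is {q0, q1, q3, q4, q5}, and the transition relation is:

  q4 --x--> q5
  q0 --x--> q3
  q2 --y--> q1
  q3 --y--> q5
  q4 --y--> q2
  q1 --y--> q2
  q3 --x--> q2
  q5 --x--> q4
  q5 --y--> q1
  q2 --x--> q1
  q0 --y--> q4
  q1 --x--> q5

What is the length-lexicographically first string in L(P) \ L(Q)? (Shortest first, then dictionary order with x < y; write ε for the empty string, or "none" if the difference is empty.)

xx

The string xx is accepted by P but not by Q.
No shorter string lies in the difference, and xx is the lexicographically first length-2 string in L(P) \ L(Q).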